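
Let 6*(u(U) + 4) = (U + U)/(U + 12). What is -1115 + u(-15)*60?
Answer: -1255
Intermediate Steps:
u(U) = -4 + U/(3*(12 + U)) (u(U) = -4 + ((U + U)/(U + 12))/6 = -4 + ((2*U)/(12 + U))/6 = -4 + (2*U/(12 + U))/6 = -4 + U/(3*(12 + U)))
-1115 + u(-15)*60 = -1115 + ((-144 - 11*(-15))/(3*(12 - 15)))*60 = -1115 + ((⅓)*(-144 + 165)/(-3))*60 = -1115 + ((⅓)*(-⅓)*21)*60 = -1115 - 7/3*60 = -1115 - 140 = -1255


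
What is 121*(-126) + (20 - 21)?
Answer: -15247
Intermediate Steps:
121*(-126) + (20 - 21) = -15246 - 1 = -15247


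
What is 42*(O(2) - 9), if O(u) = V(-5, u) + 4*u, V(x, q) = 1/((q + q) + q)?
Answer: -35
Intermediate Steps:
V(x, q) = 1/(3*q) (V(x, q) = 1/(2*q + q) = 1/(3*q))
O(u) = 4*u + 1/(3*u) (O(u) = 1/(3*u) + 4*u = 4*u + 1/(3*u))
42*(O(2) - 9) = 42*((4*2 + (1/3)/2) - 9) = 42*((8 + (1/3)*(1/2)) - 9) = 42*((8 + 1/6) - 9) = 42*(49/6 - 9) = 42*(-5/6) = -35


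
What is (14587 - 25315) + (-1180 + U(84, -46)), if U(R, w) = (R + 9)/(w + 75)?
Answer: -345239/29 ≈ -11905.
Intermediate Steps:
U(R, w) = (9 + R)/(75 + w)
(14587 - 25315) + (-1180 + U(84, -46)) = (14587 - 25315) + (-1180 + (9 + 84)/(75 - 46)) = -10728 + (-1180 + 93/29) = -10728 - 34127/29 = -345239/29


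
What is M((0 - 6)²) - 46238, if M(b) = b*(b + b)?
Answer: -43646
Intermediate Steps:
M(b) = 2*b² (M(b) = b*(2*b) = 2*b²)
M((0 - 6)²) - 46238 = 2*((0 - 6)²)² - 46238 = 2*((-6)²)² - 46238 = 2*36² - 46238 = 2*1296 - 46238 = 2592 - 46238 = -43646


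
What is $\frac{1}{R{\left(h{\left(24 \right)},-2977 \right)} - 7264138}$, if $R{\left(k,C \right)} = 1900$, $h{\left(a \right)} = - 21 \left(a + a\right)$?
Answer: $- \frac{1}{7262238} \approx -1.377 \cdot 10^{-7}$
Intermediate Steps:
$h{\left(a \right)} = - 42 a$ ($h{\left(a \right)} = - 21 \cdot 2 a = - 42 a$)
$\frac{1}{R{\left(h{\left(24 \right)},-2977 \right)} - 7264138} = \frac{1}{1900 - 7264138} = \frac{1}{-7262238} = - \frac{1}{7262238}$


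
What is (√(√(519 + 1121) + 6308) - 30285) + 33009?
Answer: 2724 + √(6308 + 2*√410) ≈ 2803.7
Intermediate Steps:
(√(√(519 + 1121) + 6308) - 30285) + 33009 = (√(√1640 + 6308) - 30285) + 33009 = (√(2*√410 + 6308) - 30285) + 33009 = (√(6308 + 2*√410) - 30285) + 33009 = (-30285 + √(6308 + 2*√410)) + 33009 = 2724 + √(6308 + 2*√410)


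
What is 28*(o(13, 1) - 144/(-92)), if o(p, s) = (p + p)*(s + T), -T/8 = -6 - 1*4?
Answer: 1357272/23 ≈ 59012.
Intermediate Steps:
T = 80 (T = -8*(-6 - 1*4) = -8*(-6 - 4) = -8*(-10) = 80)
o(p, s) = 2*p*(80 + s) (o(p, s) = (p + p)*(s + 80) = (2*p)*(80 + s) = 2*p*(80 + s))
28*(o(13, 1) - 144/(-92)) = 28*(2*13*(80 + 1) - 144/(-92)) = 28*(2*13*81 - 144*(-1/92)) = 28*(2106 + 36/23) = 28*(48474/23) = 1357272/23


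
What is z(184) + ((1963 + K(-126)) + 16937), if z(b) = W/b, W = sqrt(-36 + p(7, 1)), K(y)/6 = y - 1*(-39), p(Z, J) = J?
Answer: 18378 + I*sqrt(35)/184 ≈ 18378.0 + 0.032153*I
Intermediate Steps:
K(y) = 234 + 6*y (K(y) = 6*(y - 1*(-39)) = 6*(y + 39) = 6*(39 + y) = 234 + 6*y)
W = I*sqrt(35) (W = sqrt(-36 + 1) = sqrt(-35) = I*sqrt(35) ≈ 5.9161*I)
z(b) = I*sqrt(35)/b (z(b) = (I*sqrt(35))/b = I*sqrt(35)/b)
z(184) + ((1963 + K(-126)) + 16937) = I*sqrt(35)/184 + ((1963 + (234 + 6*(-126))) + 16937) = I*sqrt(35)*(1/184) + ((1963 + (234 - 756)) + 16937) = I*sqrt(35)/184 + ((1963 - 522) + 16937) = I*sqrt(35)/184 + (1441 + 16937) = I*sqrt(35)/184 + 18378 = 18378 + I*sqrt(35)/184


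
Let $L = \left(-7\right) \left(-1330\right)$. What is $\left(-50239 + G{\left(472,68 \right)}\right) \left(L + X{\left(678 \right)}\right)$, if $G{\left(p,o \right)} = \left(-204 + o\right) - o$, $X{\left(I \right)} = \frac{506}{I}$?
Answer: $- \frac{159215409949}{339} \approx -4.6966 \cdot 10^{8}$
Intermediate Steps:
$L = 9310$
$G{\left(p,o \right)} = -204$
$\left(-50239 + G{\left(472,68 \right)}\right) \left(L + X{\left(678 \right)}\right) = \left(-50239 - 204\right) \left(9310 + \frac{506}{678}\right) = - 50443 \left(9310 + 506 \cdot \frac{1}{678}\right) = - 50443 \left(9310 + \frac{253}{339}\right) = \left(-50443\right) \frac{3156343}{339} = - \frac{159215409949}{339}$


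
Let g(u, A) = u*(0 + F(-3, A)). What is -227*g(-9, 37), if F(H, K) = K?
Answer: 75591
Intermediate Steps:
g(u, A) = A*u (g(u, A) = u*(0 + A) = u*A = A*u)
-227*g(-9, 37) = -8399*(-9) = -227*(-333) = 75591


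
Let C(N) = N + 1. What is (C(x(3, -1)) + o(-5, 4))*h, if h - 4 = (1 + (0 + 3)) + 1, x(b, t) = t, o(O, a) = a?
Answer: 36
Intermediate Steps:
C(N) = 1 + N
h = 9 (h = 4 + ((1 + (0 + 3)) + 1) = 4 + ((1 + 3) + 1) = 4 + (4 + 1) = 4 + 5 = 9)
(C(x(3, -1)) + o(-5, 4))*h = ((1 - 1) + 4)*9 = (0 + 4)*9 = 4*9 = 36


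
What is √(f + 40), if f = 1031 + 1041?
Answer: 8*√33 ≈ 45.956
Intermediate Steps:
f = 2072
√(f + 40) = √(2072 + 40) = √2112 = 8*√33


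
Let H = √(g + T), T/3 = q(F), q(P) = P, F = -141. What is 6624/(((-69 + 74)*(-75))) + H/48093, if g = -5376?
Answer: -2208/125 + I*√5799/48093 ≈ -17.664 + 0.0015834*I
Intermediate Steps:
T = -423 (T = 3*(-141) = -423)
H = I*√5799 (H = √(-5376 - 423) = √(-5799) = I*√5799 ≈ 76.151*I)
6624/(((-69 + 74)*(-75))) + H/48093 = 6624/(((-69 + 74)*(-75))) + (I*√5799)/48093 = 6624/((5*(-75))) + (I*√5799)*(1/48093) = 6624/(-375) + I*√5799/48093 = 6624*(-1/375) + I*√5799/48093 = -2208/125 + I*√5799/48093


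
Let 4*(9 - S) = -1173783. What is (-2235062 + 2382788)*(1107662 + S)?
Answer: 413962746021/2 ≈ 2.0698e+11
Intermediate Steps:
S = 1173819/4 (S = 9 - 1/4*(-1173783) = 9 + 1173783/4 = 1173819/4 ≈ 2.9346e+5)
(-2235062 + 2382788)*(1107662 + S) = (-2235062 + 2382788)*(1107662 + 1173819/4) = 147726*(5604467/4) = 413962746021/2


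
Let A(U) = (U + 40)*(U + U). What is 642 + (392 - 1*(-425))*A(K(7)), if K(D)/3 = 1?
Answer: 211428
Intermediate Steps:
K(D) = 3 (K(D) = 3*1 = 3)
A(U) = 2*U*(40 + U) (A(U) = (40 + U)*(2*U) = 2*U*(40 + U))
642 + (392 - 1*(-425))*A(K(7)) = 642 + (392 - 1*(-425))*(2*3*(40 + 3)) = 642 + (392 + 425)*(2*3*43) = 642 + 817*258 = 642 + 210786 = 211428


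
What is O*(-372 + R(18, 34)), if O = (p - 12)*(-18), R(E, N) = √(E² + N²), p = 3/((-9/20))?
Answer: -124992 + 672*√370 ≈ -1.1207e+5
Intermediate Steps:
p = -20/3 (p = 3/((-9*1/20)) = 3/(-9/20) = 3*(-20/9) = -20/3 ≈ -6.6667)
O = 336 (O = (-20/3 - 12)*(-18) = -56/3*(-18) = 336)
O*(-372 + R(18, 34)) = 336*(-372 + √(18² + 34²)) = 336*(-372 + √(324 + 1156)) = 336*(-372 + √1480) = 336*(-372 + 2*√370) = -124992 + 672*√370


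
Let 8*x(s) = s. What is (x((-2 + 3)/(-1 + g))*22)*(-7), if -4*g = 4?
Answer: 77/8 ≈ 9.6250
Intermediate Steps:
g = -1 (g = -1/4*4 = -1)
x(s) = s/8
(x((-2 + 3)/(-1 + g))*22)*(-7) = ((((-2 + 3)/(-1 - 1))/8)*22)*(-7) = (((1/(-2))/8)*22)*(-7) = (((1*(-1/2))/8)*22)*(-7) = (((1/8)*(-1/2))*22)*(-7) = -1/16*22*(-7) = -11/8*(-7) = 77/8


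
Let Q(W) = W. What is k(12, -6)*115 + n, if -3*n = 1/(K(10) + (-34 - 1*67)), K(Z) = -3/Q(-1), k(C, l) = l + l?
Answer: -405719/294 ≈ -1380.0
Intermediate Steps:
k(C, l) = 2*l
K(Z) = 3 (K(Z) = -3/(-1) = -3*(-1) = 3)
n = 1/294 (n = -1/(3*(3 + (-34 - 1*67))) = -1/(3*(3 + (-34 - 67))) = -1/(3*(3 - 101)) = -⅓/(-98) = -⅓*(-1/98) = 1/294 ≈ 0.0034014)
k(12, -6)*115 + n = (2*(-6))*115 + 1/294 = -12*115 + 1/294 = -1380 + 1/294 = -405719/294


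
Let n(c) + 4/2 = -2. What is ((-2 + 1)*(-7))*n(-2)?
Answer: -28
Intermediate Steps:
n(c) = -4 (n(c) = -2 - 2 = -4)
((-2 + 1)*(-7))*n(-2) = ((-2 + 1)*(-7))*(-4) = -1*(-7)*(-4) = 7*(-4) = -28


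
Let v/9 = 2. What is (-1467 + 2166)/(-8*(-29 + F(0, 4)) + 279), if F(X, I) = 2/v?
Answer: 6291/4591 ≈ 1.3703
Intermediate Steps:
v = 18 (v = 9*2 = 18)
F(X, I) = 1/9 (F(X, I) = 2/18 = 2*(1/18) = 1/9)
(-1467 + 2166)/(-8*(-29 + F(0, 4)) + 279) = (-1467 + 2166)/(-8*(-29 + 1/9) + 279) = 699/(-8*(-260/9) + 279) = 699/(2080/9 + 279) = 699/(4591/9) = 699*(9/4591) = 6291/4591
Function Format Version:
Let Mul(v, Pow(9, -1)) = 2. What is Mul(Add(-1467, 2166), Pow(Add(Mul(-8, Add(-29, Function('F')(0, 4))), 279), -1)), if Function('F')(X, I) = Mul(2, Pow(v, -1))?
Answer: Rational(6291, 4591) ≈ 1.3703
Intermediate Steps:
v = 18 (v = Mul(9, 2) = 18)
Function('F')(X, I) = Rational(1, 9) (Function('F')(X, I) = Mul(2, Pow(18, -1)) = Mul(2, Rational(1, 18)) = Rational(1, 9))
Mul(Add(-1467, 2166), Pow(Add(Mul(-8, Add(-29, Function('F')(0, 4))), 279), -1)) = Mul(Add(-1467, 2166), Pow(Add(Mul(-8, Add(-29, Rational(1, 9))), 279), -1)) = Mul(699, Pow(Add(Mul(-8, Rational(-260, 9)), 279), -1)) = Mul(699, Pow(Add(Rational(2080, 9), 279), -1)) = Mul(699, Pow(Rational(4591, 9), -1)) = Mul(699, Rational(9, 4591)) = Rational(6291, 4591)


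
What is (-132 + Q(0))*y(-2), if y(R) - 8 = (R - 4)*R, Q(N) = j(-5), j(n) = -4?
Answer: -2720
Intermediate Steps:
Q(N) = -4
y(R) = 8 + R*(-4 + R) (y(R) = 8 + (R - 4)*R = 8 + (-4 + R)*R = 8 + R*(-4 + R))
(-132 + Q(0))*y(-2) = (-132 - 4)*(8 + (-2)² - 4*(-2)) = -136*(8 + 4 + 8) = -136*20 = -2720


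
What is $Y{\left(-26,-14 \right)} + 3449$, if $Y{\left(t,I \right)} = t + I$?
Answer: $3409$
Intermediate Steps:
$Y{\left(t,I \right)} = I + t$
$Y{\left(-26,-14 \right)} + 3449 = \left(-14 - 26\right) + 3449 = -40 + 3449 = 3409$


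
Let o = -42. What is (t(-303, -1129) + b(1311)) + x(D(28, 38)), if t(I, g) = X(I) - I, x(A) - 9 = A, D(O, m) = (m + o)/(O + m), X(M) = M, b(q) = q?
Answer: 43558/33 ≈ 1319.9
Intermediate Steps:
D(O, m) = (-42 + m)/(O + m) (D(O, m) = (m - 42)/(O + m) = (-42 + m)/(O + m))
x(A) = 9 + A
t(I, g) = 0 (t(I, g) = I - I = 0)
(t(-303, -1129) + b(1311)) + x(D(28, 38)) = (0 + 1311) + (9 + (-42 + 38)/(28 + 38)) = 1311 + (9 - 4/66) = 1311 + (9 + (1/66)*(-4)) = 1311 + (9 - 2/33) = 1311 + 295/33 = 43558/33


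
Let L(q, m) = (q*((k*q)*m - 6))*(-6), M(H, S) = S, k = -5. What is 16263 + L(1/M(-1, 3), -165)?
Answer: 15725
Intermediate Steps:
L(q, m) = -6*q*(-6 - 5*m*q) (L(q, m) = (q*((-5*q)*m - 6))*(-6) = (q*(-5*m*q - 6))*(-6) = (q*(-6 - 5*m*q))*(-6) = -6*q*(-6 - 5*m*q))
16263 + L(1/M(-1, 3), -165) = 16263 + 6*(6 + 5*(-165)/3)/3 = 16263 + 6*(⅓)*(6 + 5*(-165)*(⅓)) = 16263 + 6*(⅓)*(6 - 275) = 16263 + 6*(⅓)*(-269) = 16263 - 538 = 15725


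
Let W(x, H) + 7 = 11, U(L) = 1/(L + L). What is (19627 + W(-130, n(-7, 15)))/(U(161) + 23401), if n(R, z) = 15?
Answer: 6321182/7535123 ≈ 0.83890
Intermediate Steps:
U(L) = 1/(2*L)
W(x, H) = 4 (W(x, H) = -7 + 11 = 4)
(19627 + W(-130, n(-7, 15)))/(U(161) + 23401) = (19627 + 4)/((½)/161 + 23401) = 19631/((½)*(1/161) + 23401) = 19631/(1/322 + 23401) = 19631/(7535123/322) = 19631*(322/7535123) = 6321182/7535123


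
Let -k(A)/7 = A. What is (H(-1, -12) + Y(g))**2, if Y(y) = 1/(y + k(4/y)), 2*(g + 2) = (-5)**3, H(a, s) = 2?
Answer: 1075840000/273207841 ≈ 3.9378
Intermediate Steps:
k(A) = -7*A
g = -129/2 (g = -2 + (1/2)*(-5)**3 = -2 + (1/2)*(-125) = -2 - 125/2 = -129/2 ≈ -64.500)
Y(y) = 1/(y - 28/y)
(H(-1, -12) + Y(g))**2 = (2 - 129/(2*(-28 + (-129/2)**2)))**2 = (2 - 129/(2*(-28 + 16641/4)))**2 = (2 - 129/(2*16529/4))**2 = (2 - 129/2*4/16529)**2 = (2 - 258/16529)**2 = (32800/16529)**2 = 1075840000/273207841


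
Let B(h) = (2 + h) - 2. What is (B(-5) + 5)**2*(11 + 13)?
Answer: 0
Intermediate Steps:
B(h) = h
(B(-5) + 5)**2*(11 + 13) = (-5 + 5)**2*(11 + 13) = 0**2*24 = 0*24 = 0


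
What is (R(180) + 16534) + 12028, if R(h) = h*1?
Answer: 28742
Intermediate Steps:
R(h) = h
(R(180) + 16534) + 12028 = (180 + 16534) + 12028 = 16714 + 12028 = 28742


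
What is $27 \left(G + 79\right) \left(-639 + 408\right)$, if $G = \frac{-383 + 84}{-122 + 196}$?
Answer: $- \frac{34596639}{74} \approx -4.6752 \cdot 10^{5}$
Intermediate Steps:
$G = - \frac{299}{74} \approx -4.0405$
$27 \left(G + 79\right) \left(-639 + 408\right) = 27 \left(- \frac{299}{74} + 79\right) \left(-639 + 408\right) = 27 \cdot \frac{5547}{74} \left(-231\right) = 27 \left(- \frac{1281357}{74}\right) = - \frac{34596639}{74}$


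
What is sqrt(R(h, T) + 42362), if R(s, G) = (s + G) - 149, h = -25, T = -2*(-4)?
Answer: 2*sqrt(10549) ≈ 205.42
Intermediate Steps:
T = 8
R(s, G) = -149 + G + s (R(s, G) = (G + s) - 149 = -149 + G + s)
sqrt(R(h, T) + 42362) = sqrt((-149 + 8 - 25) + 42362) = sqrt(-166 + 42362) = sqrt(42196) = 2*sqrt(10549)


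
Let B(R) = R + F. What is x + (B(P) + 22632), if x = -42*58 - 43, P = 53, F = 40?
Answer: 20246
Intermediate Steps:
B(R) = 40 + R (B(R) = R + 40 = 40 + R)
x = -2479 (x = -2436 - 43 = -2479)
x + (B(P) + 22632) = -2479 + ((40 + 53) + 22632) = -2479 + (93 + 22632) = -2479 + 22725 = 20246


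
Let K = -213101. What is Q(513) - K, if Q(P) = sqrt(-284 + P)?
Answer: 213101 + sqrt(229) ≈ 2.1312e+5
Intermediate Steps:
Q(513) - K = sqrt(-284 + 513) - 1*(-213101) = sqrt(229) + 213101 = 213101 + sqrt(229)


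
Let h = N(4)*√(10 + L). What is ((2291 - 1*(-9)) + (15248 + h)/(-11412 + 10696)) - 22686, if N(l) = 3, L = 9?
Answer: -3652906/179 - 3*√19/716 ≈ -20407.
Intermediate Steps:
h = 3*√19 (h = 3*√(10 + 9) = 3*√19 ≈ 13.077)
((2291 - 1*(-9)) + (15248 + h)/(-11412 + 10696)) - 22686 = ((2291 - 1*(-9)) + (15248 + 3*√19)/(-11412 + 10696)) - 22686 = ((2291 + 9) + (15248 + 3*√19)/(-716)) - 22686 = (2300 + (15248 + 3*√19)*(-1/716)) - 22686 = (2300 + (-3812/179 - 3*√19/716)) - 22686 = (407888/179 - 3*√19/716) - 22686 = -3652906/179 - 3*√19/716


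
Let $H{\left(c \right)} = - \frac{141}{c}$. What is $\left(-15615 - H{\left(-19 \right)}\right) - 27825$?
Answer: $- \frac{825501}{19} \approx -43447.0$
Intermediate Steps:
$\left(-15615 - H{\left(-19 \right)}\right) - 27825 = \left(-15615 - - \frac{141}{-19}\right) - 27825 = \left(-15615 - \left(-141\right) \left(- \frac{1}{19}\right)\right) - 27825 = \left(-15615 - \frac{141}{19}\right) - 27825 = - \frac{296826}{19} - 27825 = - \frac{825501}{19}$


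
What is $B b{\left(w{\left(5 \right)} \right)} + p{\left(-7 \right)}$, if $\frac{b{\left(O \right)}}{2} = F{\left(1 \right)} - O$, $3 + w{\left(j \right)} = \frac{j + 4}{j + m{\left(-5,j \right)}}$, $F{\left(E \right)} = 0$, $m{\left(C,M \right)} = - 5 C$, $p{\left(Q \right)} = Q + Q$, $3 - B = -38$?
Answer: $\frac{1037}{5} \approx 207.4$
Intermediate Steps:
$B = 41$ ($B = 3 - -38 = 3 + 38 = 41$)
$p{\left(Q \right)} = 2 Q$
$w{\left(j \right)} = -3 + \frac{4 + j}{25 + j}$ ($w{\left(j \right)} = -3 + \frac{j + 4}{j - -25} = -3 + \frac{4 + j}{j + 25} = -3 + \frac{4 + j}{25 + j}$)
$b{\left(O \right)} = - 2 O$ ($b{\left(O \right)} = 2 \left(0 - O\right) = 2 \left(- O\right) = - 2 O$)
$B b{\left(w{\left(5 \right)} \right)} + p{\left(-7 \right)} = 41 \left(- 2 \frac{-71 - 10}{25 + 5}\right) + 2 \left(-7\right) = 41 \left(- 2 \frac{-71 - 10}{30}\right) - 14 = 41 \left(- 2 \cdot \frac{1}{30} \left(-81\right)\right) - 14 = 41 \left(\left(-2\right) \left(- \frac{27}{10}\right)\right) - 14 = 41 \cdot \frac{27}{5} - 14 = \frac{1107}{5} - 14 = \frac{1037}{5}$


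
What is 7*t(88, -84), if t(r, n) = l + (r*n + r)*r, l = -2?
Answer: -4499278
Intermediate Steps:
t(r, n) = -2 + r*(r + n*r) (t(r, n) = -2 + (r*n + r)*r = -2 + (n*r + r)*r = -2 + (r + n*r)*r = -2 + r*(r + n*r))
7*t(88, -84) = 7*(-2 + 88**2 - 84*88**2) = 7*(-2 + 7744 - 84*7744) = 7*(-2 + 7744 - 650496) = 7*(-642754) = -4499278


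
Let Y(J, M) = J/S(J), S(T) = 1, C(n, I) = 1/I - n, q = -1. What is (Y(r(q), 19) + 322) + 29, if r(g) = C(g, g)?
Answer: 351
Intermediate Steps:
r(g) = 1/g - g
Y(J, M) = J (Y(J, M) = J/1 = J*1 = J)
(Y(r(q), 19) + 322) + 29 = ((1/(-1) - 1*(-1)) + 322) + 29 = ((-1 + 1) + 322) + 29 = (0 + 322) + 29 = 322 + 29 = 351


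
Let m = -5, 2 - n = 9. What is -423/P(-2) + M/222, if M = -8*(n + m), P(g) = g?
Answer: 15683/74 ≈ 211.93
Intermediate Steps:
n = -7 (n = 2 - 1*9 = 2 - 9 = -7)
M = 96 (M = -8*(-7 - 5) = -8*(-12) = 96)
-423/P(-2) + M/222 = -423/(-2) + 96/222 = -423*(-½) + 96*(1/222) = 423/2 + 16/37 = 15683/74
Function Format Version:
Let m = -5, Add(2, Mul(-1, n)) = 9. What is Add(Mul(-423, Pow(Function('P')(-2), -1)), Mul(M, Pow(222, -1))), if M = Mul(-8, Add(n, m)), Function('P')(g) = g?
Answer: Rational(15683, 74) ≈ 211.93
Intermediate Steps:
n = -7 (n = Add(2, Mul(-1, 9)) = Add(2, -9) = -7)
M = 96 (M = Mul(-8, Add(-7, -5)) = Mul(-8, -12) = 96)
Add(Mul(-423, Pow(Function('P')(-2), -1)), Mul(M, Pow(222, -1))) = Add(Mul(-423, Pow(-2, -1)), Mul(96, Pow(222, -1))) = Add(Mul(-423, Rational(-1, 2)), Mul(96, Rational(1, 222))) = Add(Rational(423, 2), Rational(16, 37)) = Rational(15683, 74)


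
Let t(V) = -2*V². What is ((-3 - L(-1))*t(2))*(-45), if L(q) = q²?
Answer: -1440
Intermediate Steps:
((-3 - L(-1))*t(2))*(-45) = ((-3 - 1*(-1)²)*(-2*2²))*(-45) = ((-3 - 1*1)*(-2*4))*(-45) = ((-3 - 1)*(-8))*(-45) = -4*(-8)*(-45) = 32*(-45) = -1440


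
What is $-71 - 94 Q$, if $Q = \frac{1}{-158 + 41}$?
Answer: $- \frac{8213}{117} \approx -70.197$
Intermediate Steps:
$Q = - \frac{1}{117}$ ($Q = \frac{1}{-117} = - \frac{1}{117} \approx -0.008547$)
$-71 - 94 Q = -71 - - \frac{94}{117} = -71 + \frac{94}{117} = - \frac{8213}{117}$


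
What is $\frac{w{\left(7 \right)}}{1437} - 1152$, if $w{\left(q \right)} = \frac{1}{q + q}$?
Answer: $- \frac{23175935}{20118} \approx -1152.0$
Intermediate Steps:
$w{\left(q \right)} = \frac{1}{2 q}$
$\frac{w{\left(7 \right)}}{1437} - 1152 = \frac{\frac{1}{2} \cdot \frac{1}{7}}{1437} - 1152 = \frac{1}{2} \cdot \frac{1}{7} \cdot \frac{1}{1437} - 1152 = \frac{1}{14} \cdot \frac{1}{1437} - 1152 = \frac{1}{20118} - 1152 = - \frac{23175935}{20118}$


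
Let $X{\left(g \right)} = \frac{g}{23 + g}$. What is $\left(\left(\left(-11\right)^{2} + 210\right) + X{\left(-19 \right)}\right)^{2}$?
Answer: $\frac{1703025}{16} \approx 1.0644 \cdot 10^{5}$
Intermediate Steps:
$X{\left(g \right)} = \frac{g}{23 + g}$
$\left(\left(\left(-11\right)^{2} + 210\right) + X{\left(-19 \right)}\right)^{2} = \left(\left(\left(-11\right)^{2} + 210\right) - \frac{19}{23 - 19}\right)^{2} = \left(\left(121 + 210\right) - \frac{19}{4}\right)^{2} = \left(331 - \frac{19}{4}\right)^{2} = \left(\frac{1305}{4}\right)^{2} = \frac{1703025}{16}$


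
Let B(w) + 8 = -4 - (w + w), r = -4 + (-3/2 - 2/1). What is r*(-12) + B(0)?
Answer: 78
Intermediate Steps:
r = -15/2 (r = -4 + (-3*½ - 2*1) = -4 + (-3/2 - 2) = -4 - 7/2 = -15/2 ≈ -7.5000)
B(w) = -12 - 2*w (B(w) = -8 + (-4 - (w + w)) = -8 + (-4 - 2*w) = -12 - 2*w)
r*(-12) + B(0) = -15/2*(-12) + (-12 - 2*0) = 90 + (-12 + 0) = 90 - 12 = 78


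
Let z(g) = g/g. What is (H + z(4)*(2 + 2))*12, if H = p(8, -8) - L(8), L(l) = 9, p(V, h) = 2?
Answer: -36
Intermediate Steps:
z(g) = 1
H = -7 (H = 2 - 1*9 = 2 - 9 = -7)
(H + z(4)*(2 + 2))*12 = (-7 + 1*(2 + 2))*12 = (-7 + 1*4)*12 = (-7 + 4)*12 = -3*12 = -36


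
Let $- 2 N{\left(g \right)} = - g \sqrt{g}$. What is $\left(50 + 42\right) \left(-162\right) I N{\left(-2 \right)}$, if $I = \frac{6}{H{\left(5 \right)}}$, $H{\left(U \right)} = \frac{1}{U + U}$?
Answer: $894240 i \sqrt{2} \approx 1.2646 \cdot 10^{6} i$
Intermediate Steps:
$H{\left(U \right)} = \frac{1}{2 U}$
$I = 60$ ($I = \frac{6}{\frac{1}{2} \cdot \frac{1}{5}} = 6 \frac{1}{\frac{1}{10}} = 6 \cdot 10 = 60$)
$N{\left(g \right)} = \frac{g^{\frac{3}{2}}}{2}$ ($N{\left(g \right)} = - \frac{- g \sqrt{g}}{2} = - \frac{\left(-1\right) g^{\frac{3}{2}}}{2} = \frac{g^{\frac{3}{2}}}{2}$)
$\left(50 + 42\right) \left(-162\right) I N{\left(-2 \right)} = \left(50 + 42\right) \left(-162\right) 60 \frac{\left(-2\right)^{\frac{3}{2}}}{2} = 92 \left(-162\right) 60 \frac{\left(-2\right) i \sqrt{2}}{2} = - 14904 \cdot 60 \left(- i \sqrt{2}\right) = - 14904 \left(- 60 i \sqrt{2}\right) = 894240 i \sqrt{2}$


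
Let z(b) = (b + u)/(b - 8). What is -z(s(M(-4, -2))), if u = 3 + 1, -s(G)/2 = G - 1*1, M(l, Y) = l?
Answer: -7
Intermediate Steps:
s(G) = 2 - 2*G (s(G) = -2*(G - 1*1) = -2*(G - 1) = -2*(-1 + G) = 2 - 2*G)
u = 4
z(b) = (4 + b)/(-8 + b) (z(b) = (b + 4)/(b - 8) = (4 + b)/(-8 + b))
-z(s(M(-4, -2))) = -(4 + (2 - 2*(-4)))/(-8 + (2 - 2*(-4))) = -(4 + (2 + 8))/(-8 + (2 + 8)) = -(4 + 10)/(-8 + 10) = -14/2 = -1*7 = -7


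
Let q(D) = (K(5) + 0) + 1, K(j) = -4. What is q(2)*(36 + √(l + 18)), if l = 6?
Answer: -108 - 6*√6 ≈ -122.70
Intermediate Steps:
q(D) = -3 (q(D) = (-4 + 0) + 1 = -4 + 1 = -3)
q(2)*(36 + √(l + 18)) = -3*(36 + √(6 + 18)) = -3*(36 + √24) = -3*(36 + 2*√6) = -108 - 6*√6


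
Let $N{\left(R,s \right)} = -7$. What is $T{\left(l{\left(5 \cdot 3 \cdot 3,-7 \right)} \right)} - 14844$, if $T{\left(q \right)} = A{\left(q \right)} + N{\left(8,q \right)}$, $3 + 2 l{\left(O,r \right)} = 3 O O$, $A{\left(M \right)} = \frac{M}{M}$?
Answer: $-14850$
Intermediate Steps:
$A{\left(M \right)} = 1$
$l{\left(O,r \right)} = - \frac{3}{2} + \frac{3 O^{2}}{2}$ ($l{\left(O,r \right)} = - \frac{3}{2} + \frac{3 O O}{2} = - \frac{3}{2} + \frac{3 O^{2}}{2}$)
$T{\left(q \right)} = -6$ ($T{\left(q \right)} = 1 - 7 = -6$)
$T{\left(l{\left(5 \cdot 3 \cdot 3,-7 \right)} \right)} - 14844 = -6 - 14844 = -14850$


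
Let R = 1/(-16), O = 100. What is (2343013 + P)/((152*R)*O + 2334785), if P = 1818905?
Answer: 1387306/777945 ≈ 1.7833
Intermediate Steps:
R = -1/16 ≈ -0.062500
(2343013 + P)/((152*R)*O + 2334785) = (2343013 + 1818905)/((152*(-1/16))*100 + 2334785) = 4161918/(-19/2*100 + 2334785) = 4161918/(-950 + 2334785) = 4161918/2333835 = 4161918*(1/2333835) = 1387306/777945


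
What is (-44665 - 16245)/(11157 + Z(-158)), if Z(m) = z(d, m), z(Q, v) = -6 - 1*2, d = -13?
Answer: -60910/11149 ≈ -5.4633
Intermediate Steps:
z(Q, v) = -8 (z(Q, v) = -6 - 2 = -8)
Z(m) = -8
(-44665 - 16245)/(11157 + Z(-158)) = (-44665 - 16245)/(11157 - 8) = -60910/11149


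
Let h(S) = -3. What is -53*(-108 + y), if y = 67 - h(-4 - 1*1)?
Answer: 2014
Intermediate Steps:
y = 70 (y = 67 - 1*(-3) = 67 + 3 = 70)
-53*(-108 + y) = -53*(-108 + 70) = -53*(-38) = 2014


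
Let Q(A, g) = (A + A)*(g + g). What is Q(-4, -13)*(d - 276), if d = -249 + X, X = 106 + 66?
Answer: -73424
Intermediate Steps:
X = 172
Q(A, g) = 4*A*g (Q(A, g) = (2*A)*(2*g) = 4*A*g)
d = -77 (d = -249 + 172 = -77)
Q(-4, -13)*(d - 276) = (4*(-4)*(-13))*(-77 - 276) = 208*(-353) = -73424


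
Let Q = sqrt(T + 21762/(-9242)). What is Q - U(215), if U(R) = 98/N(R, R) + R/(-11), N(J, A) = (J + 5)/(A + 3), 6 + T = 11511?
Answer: -4266/55 + 2*sqrt(61405839651)/4621 ≈ 29.687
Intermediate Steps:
T = 11505 (T = -6 + 11511 = 11505)
N(J, A) = (5 + J)/(3 + A)
U(R) = -R/11 + 98*(3 + R)/(5 + R) (U(R) = 98/(((5 + R)/(3 + R))) + R/(-11) = 98*((3 + R)/(5 + R)) + R*(-1/11) = 98*(3 + R)/(5 + R) - R/11 = -R/11 + 98*(3 + R)/(5 + R))
Q = 2*sqrt(61405839651)/4621 (Q = sqrt(11505 + 21762/(-9242)) = sqrt(11505 + 21762*(-1/9242)) = sqrt(11505 - 10881/4621) = sqrt(53153724/4621) = 2*sqrt(61405839651)/4621 ≈ 107.25)
Q - U(215) = 2*sqrt(61405839651)/4621 - (3234 - 1*215**2 + 1073*215)/(11*(5 + 215)) = 2*sqrt(61405839651)/4621 - (3234 - 1*46225 + 230695)/(11*220) = 2*sqrt(61405839651)/4621 - (3234 - 46225 + 230695)/(11*220) = 2*sqrt(61405839651)/4621 - 187704/(11*220) = 2*sqrt(61405839651)/4621 - 1*4266/55 = 2*sqrt(61405839651)/4621 - 4266/55 = -4266/55 + 2*sqrt(61405839651)/4621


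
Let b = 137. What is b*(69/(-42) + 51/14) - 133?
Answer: 141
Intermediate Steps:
b*(69/(-42) + 51/14) - 133 = 137*(69/(-42) + 51/14) - 133 = 137*(69*(-1/42) + 51*(1/14)) - 133 = 137*(-23/14 + 51/14) - 133 = 137*2 - 133 = 274 - 133 = 141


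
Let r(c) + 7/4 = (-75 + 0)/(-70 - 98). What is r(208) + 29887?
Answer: 1673599/56 ≈ 29886.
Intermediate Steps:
r(c) = -73/56 (r(c) = -7/4 + (-75 + 0)/(-70 - 98) = -7/4 - 75/(-168) = -7/4 - 75*(-1/168) = -7/4 + 25/56 = -73/56)
r(208) + 29887 = -73/56 + 29887 = 1673599/56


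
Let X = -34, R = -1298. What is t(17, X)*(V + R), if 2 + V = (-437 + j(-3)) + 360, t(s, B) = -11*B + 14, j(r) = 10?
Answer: -530396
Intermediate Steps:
t(s, B) = 14 - 11*B
V = -69 (V = -2 + ((-437 + 10) + 360) = -2 + (-427 + 360) = -2 - 67 = -69)
t(17, X)*(V + R) = (14 - 11*(-34))*(-69 - 1298) = (14 + 374)*(-1367) = 388*(-1367) = -530396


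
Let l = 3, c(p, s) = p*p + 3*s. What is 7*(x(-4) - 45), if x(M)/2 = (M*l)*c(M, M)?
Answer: -987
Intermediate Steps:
c(p, s) = p**2 + 3*s
x(M) = 6*M*(M**2 + 3*M) (x(M) = 2*((M*3)*(M**2 + 3*M)) = 2*((3*M)*(M**2 + 3*M)) = 2*(3*M*(M**2 + 3*M)) = 6*M*(M**2 + 3*M))
7*(x(-4) - 45) = 7*(6*(-4)**2*(3 - 4) - 45) = 7*(6*16*(-1) - 45) = 7*(-96 - 45) = 7*(-141) = -987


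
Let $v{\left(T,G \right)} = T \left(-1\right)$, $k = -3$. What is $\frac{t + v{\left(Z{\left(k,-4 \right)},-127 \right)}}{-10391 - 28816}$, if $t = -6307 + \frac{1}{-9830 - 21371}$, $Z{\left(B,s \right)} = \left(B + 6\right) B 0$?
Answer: $\frac{196784708}{1223297607} \approx 0.16086$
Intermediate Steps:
$Z{\left(B,s \right)} = 0$ ($Z{\left(B,s \right)} = \left(6 + B\right) B 0 = B \left(6 + B\right) 0 = 0$)
$v{\left(T,G \right)} = - T$
$t = - \frac{196784708}{31201}$ ($t = -6307 + \frac{1}{-31201} = -6307 - \frac{1}{31201} = - \frac{196784708}{31201} \approx -6307.0$)
$\frac{t + v{\left(Z{\left(k,-4 \right)},-127 \right)}}{-10391 - 28816} = \frac{- \frac{196784708}{31201} - 0}{-10391 - 28816} = \frac{- \frac{196784708}{31201} + 0}{-39207} = \left(- \frac{196784708}{31201}\right) \left(- \frac{1}{39207}\right) = \frac{196784708}{1223297607}$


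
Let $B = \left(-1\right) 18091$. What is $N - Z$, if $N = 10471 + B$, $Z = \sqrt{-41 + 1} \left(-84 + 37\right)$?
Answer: $-7620 + 94 i \sqrt{10} \approx -7620.0 + 297.25 i$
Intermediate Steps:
$B = -18091$
$Z = - 94 i \sqrt{10}$ ($Z = \sqrt{-40} \left(-47\right) = 2 i \sqrt{10} \left(-47\right) = - 94 i \sqrt{10} \approx - 297.25 i$)
$N = -7620$ ($N = 10471 - 18091 = -7620$)
$N - Z = -7620 - - 94 i \sqrt{10} = -7620 + 94 i \sqrt{10}$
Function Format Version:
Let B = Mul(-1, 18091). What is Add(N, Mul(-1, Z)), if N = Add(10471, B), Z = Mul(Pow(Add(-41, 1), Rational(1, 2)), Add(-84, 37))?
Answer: Add(-7620, Mul(94, I, Pow(10, Rational(1, 2)))) ≈ Add(-7620.0, Mul(297.25, I))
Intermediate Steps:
B = -18091
Z = Mul(-94, I, Pow(10, Rational(1, 2))) (Z = Mul(Pow(-40, Rational(1, 2)), -47) = Mul(Mul(2, I, Pow(10, Rational(1, 2))), -47) = Mul(-94, I, Pow(10, Rational(1, 2))) ≈ Mul(-297.25, I))
N = -7620 (N = Add(10471, -18091) = -7620)
Add(N, Mul(-1, Z)) = Add(-7620, Mul(-1, Mul(-94, I, Pow(10, Rational(1, 2))))) = Add(-7620, Mul(94, I, Pow(10, Rational(1, 2))))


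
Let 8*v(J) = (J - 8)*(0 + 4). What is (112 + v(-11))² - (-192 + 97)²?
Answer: 5925/4 ≈ 1481.3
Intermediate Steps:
v(J) = -4 + J/2 (v(J) = ((J - 8)*(0 + 4))/8 = ((-8 + J)*4)/8 = (-32 + 4*J)/8 = -4 + J/2)
(112 + v(-11))² - (-192 + 97)² = (112 + (-4 + (½)*(-11)))² - (-192 + 97)² = (112 + (-4 - 11/2))² - 1*(-95)² = (112 - 19/2)² - 1*9025 = (205/2)² - 9025 = 42025/4 - 9025 = 5925/4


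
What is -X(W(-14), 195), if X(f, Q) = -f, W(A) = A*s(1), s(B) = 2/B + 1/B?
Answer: -42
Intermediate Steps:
s(B) = 3/B (s(B) = 2/B + 1/B = 3/B)
W(A) = 3*A (W(A) = A*(3/1) = A*(3*1) = A*3 = 3*A)
-X(W(-14), 195) = -(-1)*3*(-14) = -(-1)*(-42) = -1*42 = -42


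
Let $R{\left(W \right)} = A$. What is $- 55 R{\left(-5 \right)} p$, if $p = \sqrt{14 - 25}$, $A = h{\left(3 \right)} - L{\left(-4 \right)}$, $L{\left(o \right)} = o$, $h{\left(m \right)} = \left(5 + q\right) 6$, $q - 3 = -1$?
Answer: $- 2530 i \sqrt{11} \approx - 8391.1 i$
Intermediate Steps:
$q = 2$ ($q = 3 - 1 = 2$)
$h{\left(m \right)} = 42$ ($h{\left(m \right)} = \left(5 + 2\right) 6 = 7 \cdot 6 = 42$)
$A = 46$ ($A = 42 - -4 = 42 + 4 = 46$)
$R{\left(W \right)} = 46$
$p = i \sqrt{11}$ ($p = \sqrt{-11} = i \sqrt{11} \approx 3.3166 i$)
$- 55 R{\left(-5 \right)} p = \left(-55\right) 46 i \sqrt{11} = - 2530 i \sqrt{11}$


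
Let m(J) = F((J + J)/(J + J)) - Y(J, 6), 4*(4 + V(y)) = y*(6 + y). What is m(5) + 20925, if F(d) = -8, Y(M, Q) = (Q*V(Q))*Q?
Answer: 20413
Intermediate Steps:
V(y) = -4 + y*(6 + y)/4 (V(y) = -4 + (y*(6 + y))/4 = -4 + y*(6 + y)/4)
Y(M, Q) = Q²*(-4 + Q²/4 + 3*Q/2) (Y(M, Q) = (Q*(-4 + Q²/4 + 3*Q/2))*Q = Q²*(-4 + Q²/4 + 3*Q/2))
m(J) = -512 (m(J) = -8 - 6²*(-16 + 6² + 6*6)/4 = -8 - 36*(-16 + 36 + 36)/4 = -8 - 36*56/4 = -8 - 1*504 = -8 - 504 = -512)
m(5) + 20925 = -512 + 20925 = 20413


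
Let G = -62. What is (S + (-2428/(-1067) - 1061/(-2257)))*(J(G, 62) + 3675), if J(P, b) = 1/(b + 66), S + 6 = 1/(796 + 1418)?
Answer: -8161091008757215/682469998848 ≈ -11958.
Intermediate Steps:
S = -13283/2214 (S = -6 + 1/(796 + 1418) = -6 + 1/2214 = -13283/2214 ≈ -5.9995)
J(P, b) = 1/(66 + b)
(S + (-2428/(-1067) - 1061/(-2257)))*(J(G, 62) + 3675) = (-13283/2214 + (-2428/(-1067) - 1061/(-2257)))*(1/(66 + 62) + 3675) = (-13283/2214 + (-2428*(-1/1067) - 1061*(-1/2257)))*(1/128 + 3675) = (-13283/2214 + (2428/1067 + 1061/2257))*(1/128 + 3675) = (-13283/2214 + 6612083/2408219)*(470401/128) = -17349221215/5331796866*470401/128 = -8161091008757215/682469998848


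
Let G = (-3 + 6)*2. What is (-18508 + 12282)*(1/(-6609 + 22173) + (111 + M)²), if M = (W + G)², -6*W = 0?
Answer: -1046971870901/7782 ≈ -1.3454e+8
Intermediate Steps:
G = 6 (G = 3*2 = 6)
W = 0 (W = -⅙*0 = 0)
M = 36 (M = (0 + 6)² = 6² = 36)
(-18508 + 12282)*(1/(-6609 + 22173) + (111 + M)²) = (-18508 + 12282)*(1/(-6609 + 22173) + (111 + 36)²) = -6226*(1/15564 + 147²) = -6226*(1/15564 + 21609) = -6226*336322477/15564 = -1046971870901/7782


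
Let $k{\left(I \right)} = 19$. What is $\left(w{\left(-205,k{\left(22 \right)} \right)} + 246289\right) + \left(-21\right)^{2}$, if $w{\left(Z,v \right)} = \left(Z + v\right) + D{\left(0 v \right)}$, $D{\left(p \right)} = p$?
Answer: $246544$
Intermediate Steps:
$w{\left(Z,v \right)} = Z + v$ ($w{\left(Z,v \right)} = \left(Z + v\right) + 0 v = \left(Z + v\right) + 0 = Z + v$)
$\left(w{\left(-205,k{\left(22 \right)} \right)} + 246289\right) + \left(-21\right)^{2} = \left(\left(-205 + 19\right) + 246289\right) + \left(-21\right)^{2} = \left(-186 + 246289\right) + 441 = 246103 + 441 = 246544$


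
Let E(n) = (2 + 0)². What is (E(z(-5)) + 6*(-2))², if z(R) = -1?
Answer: 64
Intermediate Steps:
E(n) = 4 (E(n) = 2² = 4)
(E(z(-5)) + 6*(-2))² = (4 + 6*(-2))² = (4 - 12)² = (-8)² = 64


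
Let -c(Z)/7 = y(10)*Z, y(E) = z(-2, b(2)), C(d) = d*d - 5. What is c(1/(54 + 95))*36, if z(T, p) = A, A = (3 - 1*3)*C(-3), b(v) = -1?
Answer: 0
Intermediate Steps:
C(d) = -5 + d² (C(d) = d² - 5 = -5 + d²)
A = 0 (A = (3 - 1*3)*(-5 + (-3)²) = (3 - 3)*(-5 + 9) = 0*4 = 0)
z(T, p) = 0
y(E) = 0
c(Z) = 0 (c(Z) = -0*Z = -7*0 = 0)
c(1/(54 + 95))*36 = 0*36 = 0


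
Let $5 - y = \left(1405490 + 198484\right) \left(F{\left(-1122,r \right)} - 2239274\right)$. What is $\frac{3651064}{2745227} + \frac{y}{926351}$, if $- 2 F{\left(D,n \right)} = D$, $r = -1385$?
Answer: $\frac{9857667290073823473}{2543043776677} \approx 3.8763 \cdot 10^{6}$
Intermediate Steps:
$F{\left(D,n \right)} = - \frac{D}{2}$
$y = 3590837445467$ ($y = 5 - \left(1405490 + 198484\right) \left(\left(- \frac{1}{2}\right) \left(-1122\right) - 2239274\right) = 5 - 1603974 \left(561 - 2239274\right) = 5 - 1603974 \left(-2238713\right) = 5 - -3590837445462 = 5 + 3590837445462 = 3590837445467$)
$\frac{3651064}{2745227} + \frac{y}{926351} = \frac{3651064}{2745227} + \frac{3590837445467}{926351} = \frac{9857667290073823473}{2543043776677}$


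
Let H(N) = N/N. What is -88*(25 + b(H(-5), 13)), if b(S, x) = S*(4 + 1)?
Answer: -2640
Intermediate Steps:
H(N) = 1
b(S, x) = 5*S (b(S, x) = S*5 = 5*S)
-88*(25 + b(H(-5), 13)) = -88*(25 + 5*1) = -88*(25 + 5) = -88*30 = -2640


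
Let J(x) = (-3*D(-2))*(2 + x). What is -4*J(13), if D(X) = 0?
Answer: 0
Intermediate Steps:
J(x) = 0 (J(x) = (-3*0)*(2 + x) = 0*(2 + x) = 0)
-4*J(13) = -4*0 = 0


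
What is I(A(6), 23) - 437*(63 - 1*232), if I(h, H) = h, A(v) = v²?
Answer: 73889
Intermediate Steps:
I(A(6), 23) - 437*(63 - 1*232) = 6² - 437*(63 - 1*232) = 36 - 437*(63 - 232) = 36 - 437*(-169) = 36 + 73853 = 73889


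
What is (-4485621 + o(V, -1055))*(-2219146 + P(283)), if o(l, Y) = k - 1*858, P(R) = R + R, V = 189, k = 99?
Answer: 9953392940400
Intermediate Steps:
P(R) = 2*R
o(l, Y) = -759 (o(l, Y) = 99 - 1*858 = 99 - 858 = -759)
(-4485621 + o(V, -1055))*(-2219146 + P(283)) = (-4485621 - 759)*(-2219146 + 2*283) = -4486380*(-2219146 + 566) = -4486380*(-2218580) = 9953392940400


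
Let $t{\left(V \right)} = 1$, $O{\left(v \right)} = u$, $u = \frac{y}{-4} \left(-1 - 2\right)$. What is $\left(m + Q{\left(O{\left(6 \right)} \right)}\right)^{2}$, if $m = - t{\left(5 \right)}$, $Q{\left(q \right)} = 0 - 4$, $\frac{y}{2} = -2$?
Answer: $25$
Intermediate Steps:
$y = -4$ ($y = 2 \left(-2\right) = -4$)
$u = -3$ ($u = - \frac{4}{-4} \left(-1 - 2\right) = \left(-4\right) \left(- \frac{1}{4}\right) \left(-3\right) = 1 \left(-3\right) = -3$)
$O{\left(v \right)} = -3$
$Q{\left(q \right)} = -4$ ($Q{\left(q \right)} = 0 - 4 = -4$)
$m = -1$ ($m = \left(-1\right) 1 = -1$)
$\left(m + Q{\left(O{\left(6 \right)} \right)}\right)^{2} = \left(-1 - 4\right)^{2} = \left(-5\right)^{2} = 25$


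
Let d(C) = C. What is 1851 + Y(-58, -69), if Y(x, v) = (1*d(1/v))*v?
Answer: 1852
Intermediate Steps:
Y(x, v) = 1 (Y(x, v) = (1/v)*v = v/v = 1)
1851 + Y(-58, -69) = 1851 + 1 = 1852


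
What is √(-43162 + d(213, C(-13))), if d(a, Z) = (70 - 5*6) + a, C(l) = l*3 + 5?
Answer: I*√42909 ≈ 207.14*I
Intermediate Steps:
C(l) = 5 + 3*l (C(l) = 3*l + 5 = 5 + 3*l)
d(a, Z) = 40 + a (d(a, Z) = (70 - 30) + a = 40 + a)
√(-43162 + d(213, C(-13))) = √(-43162 + (40 + 213)) = √(-43162 + 253) = √(-42909) = I*√42909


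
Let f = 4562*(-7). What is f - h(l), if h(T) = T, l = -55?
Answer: -31879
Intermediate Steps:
f = -31934
f - h(l) = -31934 - 1*(-55) = -31934 + 55 = -31879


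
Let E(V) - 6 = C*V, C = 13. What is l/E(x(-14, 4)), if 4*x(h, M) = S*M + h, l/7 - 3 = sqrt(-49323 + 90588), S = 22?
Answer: 42/493 + 42*sqrt(4585)/493 ≈ 5.8538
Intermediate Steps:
l = 21 + 21*sqrt(4585) (l = 21 + 7*sqrt(-49323 + 90588) = 21 + 7*sqrt(41265) = 21 + 7*(3*sqrt(4585)) = 21 + 21*sqrt(4585) ≈ 1443.0)
x(h, M) = h/4 + 11*M/2 (x(h, M) = (22*M + h)/4 = (h + 22*M)/4 = h/4 + 11*M/2)
E(V) = 6 + 13*V
l/E(x(-14, 4)) = (21 + 21*sqrt(4585))/(6 + 13*((1/4)*(-14) + (11/2)*4)) = (21 + 21*sqrt(4585))/(6 + 13*(-7/2 + 22)) = (21 + 21*sqrt(4585))/(6 + 13*(37/2)) = (21 + 21*sqrt(4585))/(6 + 481/2) = (21 + 21*sqrt(4585))/(493/2) = (21 + 21*sqrt(4585))*(2/493) = 42/493 + 42*sqrt(4585)/493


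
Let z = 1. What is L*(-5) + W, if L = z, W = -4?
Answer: -9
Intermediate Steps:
L = 1
L*(-5) + W = 1*(-5) - 4 = -5 - 4 = -9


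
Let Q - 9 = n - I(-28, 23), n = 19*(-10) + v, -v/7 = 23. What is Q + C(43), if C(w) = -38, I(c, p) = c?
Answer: -352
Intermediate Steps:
v = -161 (v = -7*23 = -161)
n = -351 (n = 19*(-10) - 161 = -190 - 161 = -351)
Q = -314 (Q = 9 + (-351 - 1*(-28)) = 9 + (-351 + 28) = 9 - 323 = -314)
Q + C(43) = -314 - 38 = -352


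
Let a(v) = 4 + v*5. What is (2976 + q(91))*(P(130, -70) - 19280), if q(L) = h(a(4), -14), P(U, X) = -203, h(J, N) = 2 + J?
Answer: -58487966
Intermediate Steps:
a(v) = 4 + 5*v
q(L) = 26 (q(L) = 2 + (4 + 5*4) = 2 + (4 + 20) = 2 + 24 = 26)
(2976 + q(91))*(P(130, -70) - 19280) = (2976 + 26)*(-203 - 19280) = 3002*(-19483) = -58487966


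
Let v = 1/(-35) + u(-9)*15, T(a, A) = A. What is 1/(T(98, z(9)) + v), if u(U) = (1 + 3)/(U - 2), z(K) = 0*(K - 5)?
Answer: -385/2111 ≈ -0.18238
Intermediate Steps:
z(K) = 0 (z(K) = 0*(-5 + K) = 0)
u(U) = 4/(-2 + U)
v = -2111/385 (v = 1/(-35) + (4/(-2 - 9))*15 = -1/35 + (4/(-11))*15 = -1/35 + (4*(-1/11))*15 = -1/35 - 4/11*15 = -1/35 - 60/11 = -2111/385 ≈ -5.4831)
1/(T(98, z(9)) + v) = 1/(0 - 2111/385) = 1/(-2111/385) = -385/2111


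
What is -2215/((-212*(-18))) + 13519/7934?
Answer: 17007347/15138072 ≈ 1.1235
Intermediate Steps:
-2215/((-212*(-18))) + 13519/7934 = -2215/3816 + 13519*(1/7934) = -2215*1/3816 + 13519/7934 = -2215/3816 + 13519/7934 = 17007347/15138072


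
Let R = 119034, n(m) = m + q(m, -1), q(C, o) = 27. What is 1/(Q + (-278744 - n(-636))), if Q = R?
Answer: -1/159101 ≈ -6.2853e-6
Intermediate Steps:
n(m) = 27 + m (n(m) = m + 27 = 27 + m)
Q = 119034
1/(Q + (-278744 - n(-636))) = 1/(119034 + (-278744 - (27 - 636))) = 1/(119034 + (-278744 - 1*(-609))) = 1/(119034 + (-278744 + 609)) = 1/(119034 - 278135) = 1/(-159101) = -1/159101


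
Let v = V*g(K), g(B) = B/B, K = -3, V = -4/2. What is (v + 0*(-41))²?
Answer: 4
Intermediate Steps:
V = -2 (V = -4*½ = -2)
g(B) = 1
v = -2 (v = -2*1 = -2)
(v + 0*(-41))² = (-2 + 0*(-41))² = (-2 + 0)² = (-2)² = 4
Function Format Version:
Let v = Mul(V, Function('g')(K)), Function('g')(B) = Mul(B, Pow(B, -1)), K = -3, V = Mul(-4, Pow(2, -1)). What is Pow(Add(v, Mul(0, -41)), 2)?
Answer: 4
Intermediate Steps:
V = -2 (V = Mul(-4, Rational(1, 2)) = -2)
Function('g')(B) = 1
v = -2 (v = Mul(-2, 1) = -2)
Pow(Add(v, Mul(0, -41)), 2) = Pow(Add(-2, Mul(0, -41)), 2) = Pow(Add(-2, 0), 2) = Pow(-2, 2) = 4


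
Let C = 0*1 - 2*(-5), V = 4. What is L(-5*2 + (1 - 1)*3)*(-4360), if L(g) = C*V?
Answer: -174400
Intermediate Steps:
C = 10 (C = 0 + 10 = 10)
L(g) = 40 (L(g) = 10*4 = 40)
L(-5*2 + (1 - 1)*3)*(-4360) = 40*(-4360) = -174400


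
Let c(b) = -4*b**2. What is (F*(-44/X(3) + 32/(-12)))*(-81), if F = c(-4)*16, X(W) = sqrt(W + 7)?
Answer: -221184 - 1824768*sqrt(10)/5 ≈ -1.3753e+6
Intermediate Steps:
X(W) = sqrt(7 + W)
F = -1024 (F = -4*(-4)**2*16 = -4*16*16 = -64*16 = -1024)
(F*(-44/X(3) + 32/(-12)))*(-81) = -1024*(-44/sqrt(7 + 3) + 32/(-12))*(-81) = -1024*(-44*sqrt(10)/10 + 32*(-1/12))*(-81) = -1024*(-22*sqrt(10)/5 - 8/3)*(-81) = -1024*(-8/3 - 22*sqrt(10)/5)*(-81) = (8192/3 + 22528*sqrt(10)/5)*(-81) = -221184 - 1824768*sqrt(10)/5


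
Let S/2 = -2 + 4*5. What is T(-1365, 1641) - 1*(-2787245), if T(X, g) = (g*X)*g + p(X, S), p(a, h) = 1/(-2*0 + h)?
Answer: -132227831519/36 ≈ -3.6730e+9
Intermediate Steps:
S = 36 (S = 2*(-2 + 4*5) = 2*(-2 + 20) = 2*18 = 36)
p(a, h) = 1/h (p(a, h) = 1/(0 + h) = 1/h)
T(X, g) = 1/36 + X*g**2 (T(X, g) = (g*X)*g + 1/36 = (X*g)*g + 1/36 = X*g**2 + 1/36 = 1/36 + X*g**2)
T(-1365, 1641) - 1*(-2787245) = (1/36 - 1365*1641**2) - 1*(-2787245) = (1/36 - 1365*2692881) + 2787245 = (1/36 - 3675782565) + 2787245 = -132328172339/36 + 2787245 = -132227831519/36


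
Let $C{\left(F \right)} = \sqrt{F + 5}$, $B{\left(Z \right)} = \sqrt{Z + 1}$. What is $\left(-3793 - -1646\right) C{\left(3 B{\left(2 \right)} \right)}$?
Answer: $- 2147 \sqrt{5 + 3 \sqrt{3}} \approx -6855.7$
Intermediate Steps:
$B{\left(Z \right)} = \sqrt{1 + Z}$
$C{\left(F \right)} = \sqrt{5 + F}$
$\left(-3793 - -1646\right) C{\left(3 B{\left(2 \right)} \right)} = \left(-3793 - -1646\right) \sqrt{5 + 3 \sqrt{1 + 2}} = \left(-3793 + 1646\right) \sqrt{5 + 3 \sqrt{3}} = - 2147 \sqrt{5 + 3 \sqrt{3}}$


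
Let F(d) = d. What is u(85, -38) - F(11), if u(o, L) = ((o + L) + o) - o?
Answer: 36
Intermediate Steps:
u(o, L) = L + o (u(o, L) = ((L + o) + o) - o = (L + 2*o) - o = L + o)
u(85, -38) - F(11) = (-38 + 85) - 1*11 = 47 - 11 = 36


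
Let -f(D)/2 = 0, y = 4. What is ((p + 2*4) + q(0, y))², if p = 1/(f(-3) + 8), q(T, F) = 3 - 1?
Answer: 6561/64 ≈ 102.52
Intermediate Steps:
f(D) = 0 (f(D) = -2*0 = 0)
q(T, F) = 2
p = ⅛ (p = 1/(0 + 8) = 1/8 = ⅛ ≈ 0.12500)
((p + 2*4) + q(0, y))² = ((⅛ + 2*4) + 2)² = ((⅛ + 8) + 2)² = (65/8 + 2)² = (81/8)² = 6561/64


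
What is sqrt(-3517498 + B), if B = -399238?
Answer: 8*I*sqrt(61199) ≈ 1979.1*I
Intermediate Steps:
sqrt(-3517498 + B) = sqrt(-3517498 - 399238) = sqrt(-3916736) = 8*I*sqrt(61199)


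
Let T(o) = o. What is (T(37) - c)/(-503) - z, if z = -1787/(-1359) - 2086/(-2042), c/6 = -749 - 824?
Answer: -14777639917/697932117 ≈ -21.173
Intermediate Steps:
c = -9438 (c = 6*(-749 - 824) = 6*(-1573) = -9438)
z = 3241964/1387539 (z = -1787*(-1/1359) - 2086*(-1/2042) = 1787/1359 + 1043/1021 = 3241964/1387539 ≈ 2.3365)
(T(37) - c)/(-503) - z = (37 - 1*(-9438))/(-503) - 1*3241964/1387539 = (37 + 9438)*(-1/503) - 3241964/1387539 = 9475*(-1/503) - 3241964/1387539 = -9475/503 - 3241964/1387539 = -14777639917/697932117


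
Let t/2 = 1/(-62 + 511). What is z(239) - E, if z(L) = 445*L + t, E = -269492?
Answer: 168755305/449 ≈ 3.7585e+5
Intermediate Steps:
t = 2/449 (t = 2/(-62 + 511) = 2/449 ≈ 0.0044543)
z(L) = 2/449 + 445*L (z(L) = 445*L + 2/449 = 2/449 + 445*L)
z(239) - E = (2/449 + 445*239) - 1*(-269492) = (2/449 + 106355) + 269492 = 47753397/449 + 269492 = 168755305/449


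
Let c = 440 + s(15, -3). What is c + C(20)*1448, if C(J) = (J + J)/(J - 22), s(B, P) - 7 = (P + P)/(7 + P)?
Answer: -57029/2 ≈ -28515.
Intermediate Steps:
s(B, P) = 7 + 2*P/(7 + P) (s(B, P) = 7 + (P + P)/(7 + P) = 7 + (2*P)/(7 + P) = 7 + 2*P/(7 + P))
C(J) = 2*J/(-22 + J) (C(J) = (2*J)/(-22 + J) = 2*J/(-22 + J))
c = 891/2 (c = 440 + (49 + 9*(-3))/(7 - 3) = 440 + (49 - 27)/4 = 440 + (¼)*22 = 440 + 11/2 = 891/2 ≈ 445.50)
c + C(20)*1448 = 891/2 + (2*20/(-22 + 20))*1448 = 891/2 + (2*20/(-2))*1448 = 891/2 + (2*20*(-½))*1448 = 891/2 - 20*1448 = 891/2 - 28960 = -57029/2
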